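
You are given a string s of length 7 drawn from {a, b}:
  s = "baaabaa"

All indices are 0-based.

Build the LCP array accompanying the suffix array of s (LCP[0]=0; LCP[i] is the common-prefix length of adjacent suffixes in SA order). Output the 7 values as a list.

sorted suffixes:
  #0 SA[0]=6  'a'
  #1 SA[1]=5  'aa'
  #2 SA[2]=1  'aaabaa'
  #3 SA[3]=2  'aabaa'
  #4 SA[4]=3  'abaa'
  #5 SA[5]=4  'baa'
  #6 SA[6]=0  'baaabaa'

SA = [6, 5, 1, 2, 3, 4, 0]
[i] adj suffixes → lcp
  [1] 6/5 → 1 ('a')
  [2] 5/1 → 2 ('aa')
  [3] 1/2 → 2 ('aa')
  [4] 2/3 → 1 ('a')
  [5] 3/4 → 0 ('')
  [6] 4/0 → 3 ('baa')

[0, 1, 2, 2, 1, 0, 3]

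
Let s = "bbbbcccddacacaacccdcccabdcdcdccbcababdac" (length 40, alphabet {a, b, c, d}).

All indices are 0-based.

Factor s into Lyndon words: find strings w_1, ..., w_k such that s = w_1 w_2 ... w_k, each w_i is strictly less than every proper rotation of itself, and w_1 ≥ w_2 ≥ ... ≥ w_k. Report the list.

["bbbbcccdd", "ac", "ac", "aacccdcccabdcdcdccbcababdac"]

emit factor 1: 'bbbbcccdd' (i=0, period=9)
emit factor 2: 'ac' (i=9, period=2)
emit factor 3: 'ac' (i=11, period=2)
emit factor 4: 'aacccdcccabdcdcdccbcababdac' (i=13, period=27)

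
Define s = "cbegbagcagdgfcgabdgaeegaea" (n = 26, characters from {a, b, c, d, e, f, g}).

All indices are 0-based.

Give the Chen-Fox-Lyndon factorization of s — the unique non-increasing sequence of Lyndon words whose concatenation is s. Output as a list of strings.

emit factor 1: 'c' (i=0, period=1)
emit factor 2: 'beg' (i=1, period=3)
emit factor 3: 'b' (i=4, period=1)
emit factor 4: 'agcagdgfcg' (i=5, period=10)
emit factor 5: 'abdgaeegae' (i=15, period=10)
emit factor 6: 'a' (i=25, period=1)

["c", "beg", "b", "agcagdgfcg", "abdgaeegae", "a"]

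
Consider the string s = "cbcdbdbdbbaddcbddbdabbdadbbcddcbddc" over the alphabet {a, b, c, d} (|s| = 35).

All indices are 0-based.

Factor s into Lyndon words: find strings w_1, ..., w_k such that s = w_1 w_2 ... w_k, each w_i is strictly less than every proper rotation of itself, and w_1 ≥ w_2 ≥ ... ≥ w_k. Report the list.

["c", "bcdbdbd", "b", "b", "addcbddbd", "abbdadbbcddcbddc"]

emit factor 1: 'c' (i=0, period=1)
emit factor 2: 'bcdbdbd' (i=1, period=7)
emit factor 3: 'b' (i=8, period=1)
emit factor 4: 'b' (i=9, period=1)
emit factor 5: 'addcbddbd' (i=10, period=9)
emit factor 6: 'abbdadbbcddcbddc' (i=19, period=16)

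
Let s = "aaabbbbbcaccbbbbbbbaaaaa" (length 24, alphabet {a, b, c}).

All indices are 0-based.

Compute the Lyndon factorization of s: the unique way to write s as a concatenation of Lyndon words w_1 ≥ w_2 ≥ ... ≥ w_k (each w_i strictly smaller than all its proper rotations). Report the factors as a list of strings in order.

emit factor 1: 'aaabbbbbcaccbbbbbbb' (i=0, period=19)
emit factor 2: 'a' (i=19, period=1)
emit factor 3: 'a' (i=20, period=1)
emit factor 4: 'a' (i=21, period=1)
emit factor 5: 'a' (i=22, period=1)
emit factor 6: 'a' (i=23, period=1)

["aaabbbbbcaccbbbbbbb", "a", "a", "a", "a", "a"]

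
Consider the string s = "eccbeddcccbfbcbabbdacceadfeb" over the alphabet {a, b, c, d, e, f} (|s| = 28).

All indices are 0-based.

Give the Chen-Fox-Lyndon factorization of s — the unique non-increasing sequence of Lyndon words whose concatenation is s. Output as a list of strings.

emit factor 1: 'e' (i=0, period=1)
emit factor 2: 'c' (i=1, period=1)
emit factor 3: 'c' (i=2, period=1)
emit factor 4: 'beddcccbf' (i=3, period=9)
emit factor 5: 'bc' (i=12, period=2)
emit factor 6: 'b' (i=14, period=1)
emit factor 7: 'abbdacceadfeb' (i=15, period=13)

["e", "c", "c", "beddcccbf", "bc", "b", "abbdacceadfeb"]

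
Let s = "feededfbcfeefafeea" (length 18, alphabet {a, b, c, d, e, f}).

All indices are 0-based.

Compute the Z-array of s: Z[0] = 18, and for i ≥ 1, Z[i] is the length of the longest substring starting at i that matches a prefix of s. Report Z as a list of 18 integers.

[18, 0, 0, 0, 0, 0, 1, 0, 0, 3, 0, 0, 1, 0, 3, 0, 0, 0]

Z[0]=18
i=1: i≥r, start 0; Z[1]=0
i=2: i≥r, start 0; Z[2]=0
i=3: i≥r, start 0; Z[3]=0
i=4: i≥r, start 0; Z[4]=0
i=5: i≥r, start 0; Z[5]=0
i=6: i≥r, start 0; Z[6]=1 extend→box=[6,7)
i=7: i≥r, start 0; Z[7]=0
i=8: i≥r, start 0; Z[8]=0
i=9: i≥r, start 0; Z[9]=3 extend→box=[9,12)
i=10: min(r-i=2, Z[1]=0)=0; Z[10]=0
i=11: min(r-i=1, Z[2]=0)=0; Z[11]=0
i=12: i≥r, start 0; Z[12]=1 extend→box=[12,13)
i=13: i≥r, start 0; Z[13]=0
i=14: i≥r, start 0; Z[14]=3 extend→box=[14,17)
i=15: min(r-i=2, Z[1]=0)=0; Z[15]=0
i=16: min(r-i=1, Z[2]=0)=0; Z[16]=0
i=17: i≥r, start 0; Z[17]=0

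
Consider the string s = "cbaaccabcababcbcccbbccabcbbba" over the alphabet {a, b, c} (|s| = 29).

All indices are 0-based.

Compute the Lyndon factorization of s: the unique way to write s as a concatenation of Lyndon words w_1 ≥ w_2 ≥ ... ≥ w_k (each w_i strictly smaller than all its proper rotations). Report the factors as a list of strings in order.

emit factor 1: 'c' (i=0, period=1)
emit factor 2: 'b' (i=1, period=1)
emit factor 3: 'aaccabcababcbcccbbccabcbbb' (i=2, period=26)
emit factor 4: 'a' (i=28, period=1)

["c", "b", "aaccabcababcbcccbbccabcbbb", "a"]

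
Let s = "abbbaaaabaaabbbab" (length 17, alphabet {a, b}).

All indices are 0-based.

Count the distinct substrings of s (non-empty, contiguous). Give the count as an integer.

rank→(start, suffix):
  0 → (4, 'aaaabaaabbbab')
  1 → (5, 'aaabaaabbbab')
  2 → (9, 'aaabbbab')
  3 → (6, 'aabaaabbbab')
  4 → (10, 'aabbbab')
  5 → (15, 'ab')
  6 → (7, 'abaaabbbab')
  7 → (0, 'abbbaaaabaaabbbab')
  8 → (11, 'abbbab')
  9 → (16, 'b')
  10 → (3, 'baaaabaaabbbab')
  11 → (8, 'baaabbbab')
  12 → (14, 'bab')
  13 → (2, 'bbaaaabaaabbbab')
  14 → (13, 'bbab')
  15 → (1, 'bbbaaaabaaabbbab')
  16 → (12, 'bbbab')

SA = [4, 5, 9, 6, 10, 15, 7, 0, 11, 16, 3, 8, 14, 2, 13, 1, 12]
rank  pair      lcp
   1  s[4:],s[5:]  3  'aaa'
   2  s[5:],s[9:]  4  'aaab'
   3  s[9:],s[6:]  2  'aa'
   4  s[6:],s[10:]  3  'aab'
   5  s[10:],s[15:]  1  'a'
   6  s[15:],s[7:]  2  'ab'
   7  s[7:],s[0:]  2  'ab'
   8  s[0:],s[11:]  5  'abbba'
   9  s[11:],s[16:]  0  ''
  10  s[16:],s[3:]  1  'b'
  11  s[3:],s[8:]  4  'baaa'
  12  s[8:],s[14:]  2  'ba'
  13  s[14:],s[2:]  1  'b'
  14  s[2:],s[13:]  3  'bba'
  15  s[13:],s[1:]  2  'bb'
  16  s[1:],s[12:]  4  'bbba'

n(n+1)/2 = 17·18/2 = 153
Σ LCP = 0 + 3 + 4 + 2 + 3 + 1 + 2 + 2 + 5 + 0 + 1 + 4 + 2 + 1 + 3 + 2 + 4 = 39
distinct = 153 − 39 = 114

114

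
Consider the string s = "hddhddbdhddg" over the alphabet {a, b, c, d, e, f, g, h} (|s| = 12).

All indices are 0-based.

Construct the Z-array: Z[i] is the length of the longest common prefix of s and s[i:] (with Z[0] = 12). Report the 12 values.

Z[0]=12
i=1: fresh scan; Z[1]=0
i=2: fresh scan; Z[2]=0
i=3: fresh scan; Z[3]=3 scan→box=[3,6)
i=4: min(r-i=2, Z[1]=0)=0; Z[4]=0
i=5: min(r-i=1, Z[2]=0)=0; Z[5]=0
i=6: fresh scan; Z[6]=0
i=7: fresh scan; Z[7]=0
i=8: fresh scan; Z[8]=3 scan→box=[8,11)
i=9: min(r-i=2, Z[1]=0)=0; Z[9]=0
i=10: min(r-i=1, Z[2]=0)=0; Z[10]=0
i=11: fresh scan; Z[11]=0

[12, 0, 0, 3, 0, 0, 0, 0, 3, 0, 0, 0]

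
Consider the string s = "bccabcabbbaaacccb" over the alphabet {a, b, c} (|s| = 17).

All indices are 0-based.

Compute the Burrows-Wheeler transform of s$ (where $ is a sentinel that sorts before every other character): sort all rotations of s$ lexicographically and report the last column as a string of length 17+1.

bbaccacbbaa$bccbca

rank  rotation            last
    0  $bccabcabbbaaacccb  b
    1  aaacccb$bccabcabbb  b
    2  aacccb$bccabcabbba  a
    3  abbbaaacccb$bccabc  c
    4  abcabbbaaacccb$bcc  c
    5  acccb$bccabcabbbaa  a
    6  b$bccabcabbbaaaccc  c
    7  baaacccb$bccabcabb  b
    8  bbaaacccb$bccabcab  b
    9  bbbaaacccb$bccabca  a
   10  bcabbbaaacccb$bcca  a
   11  bccabcabbbaaacccb$  $
   12  cabbbaaacccb$bccab  b
   13  cabcabbbaaacccb$bc  c
   14  cb$bccabcabbbaaacc  c
   15  ccabcabbbaaacccb$b  b
   16  ccb$bccabcabbbaaac  c
   17  cccb$bccabcabbbaaa  a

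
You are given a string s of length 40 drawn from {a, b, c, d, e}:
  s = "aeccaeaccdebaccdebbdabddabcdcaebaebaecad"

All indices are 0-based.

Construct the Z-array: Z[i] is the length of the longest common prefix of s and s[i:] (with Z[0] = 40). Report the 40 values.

Z[0]=40
i=1: fresh scan; Z[1]=0
i=2: fresh scan; Z[2]=0
i=3: fresh scan; Z[3]=0
i=4: fresh scan; Z[4]=2 scan→box=[4,6)
i=5: min(r-i=1, Z[1]=0)=0; Z[5]=0
i=6: fresh scan; Z[6]=1 scan→box=[6,7)
i=7: fresh scan; Z[7]=0
i=8: fresh scan; Z[8]=0
i=9: fresh scan; Z[9]=0
i=10: fresh scan; Z[10]=0
i=11: fresh scan; Z[11]=0
i=12: fresh scan; Z[12]=1 scan→box=[12,13)
i=13: fresh scan; Z[13]=0
i=14: fresh scan; Z[14]=0
i=15: fresh scan; Z[15]=0
i=16: fresh scan; Z[16]=0
i=17: fresh scan; Z[17]=0
i=18: fresh scan; Z[18]=0
i=19: fresh scan; Z[19]=0
i=20: fresh scan; Z[20]=1 scan→box=[20,21)
i=21: fresh scan; Z[21]=0
i=22: fresh scan; Z[22]=0
i=23: fresh scan; Z[23]=0
i=24: fresh scan; Z[24]=1 scan→box=[24,25)
i=25: fresh scan; Z[25]=0
i=26: fresh scan; Z[26]=0
i=27: fresh scan; Z[27]=0
i=28: fresh scan; Z[28]=0
i=29: fresh scan; Z[29]=2 scan→box=[29,31)
i=30: min(r-i=1, Z[1]=0)=0; Z[30]=0
i=31: fresh scan; Z[31]=0
i=32: fresh scan; Z[32]=2 scan→box=[32,34)
i=33: min(r-i=1, Z[1]=0)=0; Z[33]=0
i=34: fresh scan; Z[34]=0
i=35: fresh scan; Z[35]=3 scan→box=[35,38)
i=36: min(r-i=2, Z[1]=0)=0; Z[36]=0
i=37: min(r-i=1, Z[2]=0)=0; Z[37]=0
i=38: fresh scan; Z[38]=1 scan→box=[38,39)
i=39: fresh scan; Z[39]=0

[40, 0, 0, 0, 2, 0, 1, 0, 0, 0, 0, 0, 1, 0, 0, 0, 0, 0, 0, 0, 1, 0, 0, 0, 1, 0, 0, 0, 0, 2, 0, 0, 2, 0, 0, 3, 0, 0, 1, 0]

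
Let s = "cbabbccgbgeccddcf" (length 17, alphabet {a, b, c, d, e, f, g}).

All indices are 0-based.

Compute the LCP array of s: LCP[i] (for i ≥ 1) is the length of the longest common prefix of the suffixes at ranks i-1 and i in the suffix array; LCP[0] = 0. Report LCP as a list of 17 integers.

sorted suffixes:
  #0 SA[0]=2  'abbccgbgeccddcf'
  #1 SA[1]=1  'babbccgbgeccddcf'
  #2 SA[2]=3  'bbccgbgeccddcf'
  #3 SA[3]=4  'bccgbgeccddcf'
  #4 SA[4]=8  'bgeccddcf'
  #5 SA[5]=0  'cbabbccgbgeccddcf'
  #6 SA[6]=11  'ccddcf'
  #7 SA[7]=5  'ccgbgeccddcf'
  #8 SA[8]=12  'cddcf'
  #9 SA[9]=15  'cf'
  #10 SA[10]=6  'cgbgeccddcf'
  #11 SA[11]=14  'dcf'
  #12 SA[12]=13  'ddcf'
  #13 SA[13]=10  'eccddcf'
  #14 SA[14]=16  'f'
  #15 SA[15]=7  'gbgeccddcf'
  #16 SA[16]=9  'geccddcf'

SA = [2, 1, 3, 4, 8, 0, 11, 5, 12, 15, 6, 14, 13, 10, 16, 7, 9]
[i] adj suffixes → lcp
  [1] 2/1 → 0 ('')
  [2] 1/3 → 1 ('b')
  [3] 3/4 → 1 ('b')
  [4] 4/8 → 1 ('b')
  [5] 8/0 → 0 ('')
  [6] 0/11 → 1 ('c')
  [7] 11/5 → 2 ('cc')
  [8] 5/12 → 1 ('c')
  [9] 12/15 → 1 ('c')
  [10] 15/6 → 1 ('c')
  [11] 6/14 → 0 ('')
  [12] 14/13 → 1 ('d')
  [13] 13/10 → 0 ('')
  [14] 10/16 → 0 ('')
  [15] 16/7 → 0 ('')
  [16] 7/9 → 1 ('g')

[0, 0, 1, 1, 1, 0, 1, 2, 1, 1, 1, 0, 1, 0, 0, 0, 1]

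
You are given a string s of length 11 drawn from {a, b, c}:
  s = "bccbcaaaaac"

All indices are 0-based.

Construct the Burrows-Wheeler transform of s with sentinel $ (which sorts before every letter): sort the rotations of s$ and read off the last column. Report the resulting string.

ccaaaac$abcb

rank  rotation      last
    0  $bccbcaaaaac  c
    1  aaaaac$bccbc  c
    2  aaaac$bccbca  a
    3  aaac$bccbcaa  a
    4  aac$bccbcaaa  a
    5  ac$bccbcaaaa  a
    6  bcaaaaac$bcc  c
    7  bccbcaaaaac$  $
    8  c$bccbcaaaaa  a
    9  caaaaac$bccb  b
   10  cbcaaaaac$bc  c
   11  ccbcaaaaac$b  b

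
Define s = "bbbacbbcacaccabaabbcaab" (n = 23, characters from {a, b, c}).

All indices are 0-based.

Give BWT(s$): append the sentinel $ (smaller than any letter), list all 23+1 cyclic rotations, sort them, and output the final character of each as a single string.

bcbacacbcaabb$acbbbcbaaa

rank  rotation                  last
    0  $bbbacbbcacaccabaabbcaab  b
    1  aab$bbbacbbcacaccabaabbc  c
    2  aabbcaab$bbbacbbcacaccab  b
    3  ab$bbbacbbcacaccabaabbca  a
    4  abaabbcaab$bbbacbbcacacc  c
    5  abbcaab$bbbacbbcacaccaba  a
    6  acaccabaabbcaab$bbbacbbc  c
    7  acbbcacaccabaabbcaab$bbb  b
    8  accabaabbcaab$bbbacbbcac  c
    9  b$bbbacbbcacaccabaabbcaa  a
   10  baabbcaab$bbbacbbcacacca  a
   11  bacbbcacaccabaabbcaab$bb  b
   12  bbacbbcacaccabaabbcaab$b  b
   13  bbbacbbcacaccabaabbcaab$  $
   14  bbcaab$bbbacbbcacaccabaa  a
   15  bbcacaccabaabbcaab$bbbac  c
   16  bcaab$bbbacbbcacaccabaab  b
   17  bcacaccabaabbcaab$bbbacb  b
   18  caab$bbbacbbcacaccabaabb  b
   19  cabaabbcaab$bbbacbbcacac  c
   20  cacaccabaabbcaab$bbbacbb  b
   21  caccabaabbcaab$bbbacbbca  a
   22  cbbcacaccabaabbcaab$bbba  a
   23  ccabaabbcaab$bbbacbbcaca  a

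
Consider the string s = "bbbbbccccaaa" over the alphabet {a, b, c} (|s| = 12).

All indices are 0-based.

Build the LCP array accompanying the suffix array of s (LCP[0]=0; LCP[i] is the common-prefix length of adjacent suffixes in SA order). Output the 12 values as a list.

rank | idx | suffix
   0 |  11 | a
   1 |  10 | aa
   2 |   9 | aaa
   3 |   0 | bbbbbccccaaa
   4 |   1 | bbbbccccaaa
   5 |   2 | bbbccccaaa
   6 |   3 | bbccccaaa
   7 |   4 | bccccaaa
   8 |   8 | caaa
   9 |   7 | ccaaa
  10 |   6 | cccaaa
  11 |   5 | ccccaaa

SA = [11, 10, 9, 0, 1, 2, 3, 4, 8, 7, 6, 5]
[i] adj suffixes → lcp
  [1] 11/10 → 1 ('a')
  [2] 10/9 → 2 ('aa')
  [3] 9/0 → 0 ('')
  [4] 0/1 → 4 ('bbbb')
  [5] 1/2 → 3 ('bbb')
  [6] 2/3 → 2 ('bb')
  [7] 3/4 → 1 ('b')
  [8] 4/8 → 0 ('')
  [9] 8/7 → 1 ('c')
  [10] 7/6 → 2 ('cc')
  [11] 6/5 → 3 ('ccc')

[0, 1, 2, 0, 4, 3, 2, 1, 0, 1, 2, 3]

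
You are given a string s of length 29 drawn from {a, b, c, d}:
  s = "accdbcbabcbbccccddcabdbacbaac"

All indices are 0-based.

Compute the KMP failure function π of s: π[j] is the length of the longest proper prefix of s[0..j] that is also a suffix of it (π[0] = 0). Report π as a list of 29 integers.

π[0] = 0
j=1 s[j]='c': π[1]=0 (border '')
j=2 s[j]='c': π[2]=0 (border '')
j=3 s[j]='d': π[3]=0 (border '')
j=4 s[j]='b': π[4]=0 (border '')
j=5 s[j]='c': π[5]=0 (border '')
j=6 s[j]='b': π[6]=0 (border '')
j=7 s[j]='a': π[7]=1 (border 'a')
j=8 s[j]='b': k: 1→0; π[8]=0 (border '')
j=9 s[j]='c': π[9]=0 (border '')
j=10 s[j]='b': π[10]=0 (border '')
j=11 s[j]='b': π[11]=0 (border '')
j=12 s[j]='c': π[12]=0 (border '')
j=13 s[j]='c': π[13]=0 (border '')
j=14 s[j]='c': π[14]=0 (border '')
j=15 s[j]='c': π[15]=0 (border '')
j=16 s[j]='d': π[16]=0 (border '')
j=17 s[j]='d': π[17]=0 (border '')
j=18 s[j]='c': π[18]=0 (border '')
j=19 s[j]='a': π[19]=1 (border 'a')
j=20 s[j]='b': k: 1→0; π[20]=0 (border '')
j=21 s[j]='d': π[21]=0 (border '')
j=22 s[j]='b': π[22]=0 (border '')
j=23 s[j]='a': π[23]=1 (border 'a')
j=24 s[j]='c': π[24]=2 (border 'ac')
j=25 s[j]='b': k: 2→0; π[25]=0 (border '')
j=26 s[j]='a': π[26]=1 (border 'a')
j=27 s[j]='a': k: 1→0; π[27]=1 (border 'a')
j=28 s[j]='c': π[28]=2 (border 'ac')

[0, 0, 0, 0, 0, 0, 0, 1, 0, 0, 0, 0, 0, 0, 0, 0, 0, 0, 0, 1, 0, 0, 0, 1, 2, 0, 1, 1, 2]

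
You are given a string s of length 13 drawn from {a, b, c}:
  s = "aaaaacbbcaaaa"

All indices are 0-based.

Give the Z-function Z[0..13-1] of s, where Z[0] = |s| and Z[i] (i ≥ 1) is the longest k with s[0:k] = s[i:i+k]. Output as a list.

Z[0]=13
i=1: fresh scan; Z[1]=4 extend→box=[1,5)
i=2: min(r-i=3, Z[1]=4)=3; Z[2]=3
i=3: min(r-i=2, Z[2]=3)=2; Z[3]=2
i=4: min(r-i=1, Z[3]=2)=1; Z[4]=1
i=5: fresh scan; Z[5]=0
i=6: fresh scan; Z[6]=0
i=7: fresh scan; Z[7]=0
i=8: fresh scan; Z[8]=0
i=9: fresh scan; Z[9]=4 extend→box=[9,13)
i=10: min(r-i=3, Z[1]=4)=3; Z[10]=3
i=11: min(r-i=2, Z[2]=3)=2; Z[11]=2
i=12: min(r-i=1, Z[3]=2)=1; Z[12]=1

[13, 4, 3, 2, 1, 0, 0, 0, 0, 4, 3, 2, 1]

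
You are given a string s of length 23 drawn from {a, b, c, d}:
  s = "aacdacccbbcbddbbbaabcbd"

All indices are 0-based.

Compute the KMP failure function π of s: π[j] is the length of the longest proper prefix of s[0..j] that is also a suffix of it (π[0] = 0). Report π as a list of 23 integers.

π[0] = 0
j=1 s[j]='a': π[1]=1 (border 'a')
j=2 s[j]='c': k: 1→0; π[2]=0 (border '')
j=3 s[j]='d': π[3]=0 (border '')
j=4 s[j]='a': π[4]=1 (border 'a')
j=5 s[j]='c': k: 1→0; π[5]=0 (border '')
j=6 s[j]='c': π[6]=0 (border '')
j=7 s[j]='c': π[7]=0 (border '')
j=8 s[j]='b': π[8]=0 (border '')
j=9 s[j]='b': π[9]=0 (border '')
j=10 s[j]='c': π[10]=0 (border '')
j=11 s[j]='b': π[11]=0 (border '')
j=12 s[j]='d': π[12]=0 (border '')
j=13 s[j]='d': π[13]=0 (border '')
j=14 s[j]='b': π[14]=0 (border '')
j=15 s[j]='b': π[15]=0 (border '')
j=16 s[j]='b': π[16]=0 (border '')
j=17 s[j]='a': π[17]=1 (border 'a')
j=18 s[j]='a': π[18]=2 (border 'aa')
j=19 s[j]='b': k: 2→1→0; π[19]=0 (border '')
j=20 s[j]='c': π[20]=0 (border '')
j=21 s[j]='b': π[21]=0 (border '')
j=22 s[j]='d': π[22]=0 (border '')

[0, 1, 0, 0, 1, 0, 0, 0, 0, 0, 0, 0, 0, 0, 0, 0, 0, 1, 2, 0, 0, 0, 0]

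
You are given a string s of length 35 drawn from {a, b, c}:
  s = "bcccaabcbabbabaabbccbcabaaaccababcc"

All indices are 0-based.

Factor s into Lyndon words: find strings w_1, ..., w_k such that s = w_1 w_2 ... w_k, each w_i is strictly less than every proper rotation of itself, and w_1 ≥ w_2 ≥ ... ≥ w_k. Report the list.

["bccc", "aabcbabbab", "aabbccbcab", "aaaccababcc"]

emit factor 1: 'bccc' (i=0, period=4)
emit factor 2: 'aabcbabbab' (i=4, period=10)
emit factor 3: 'aabbccbcab' (i=14, period=10)
emit factor 4: 'aaaccababcc' (i=24, period=11)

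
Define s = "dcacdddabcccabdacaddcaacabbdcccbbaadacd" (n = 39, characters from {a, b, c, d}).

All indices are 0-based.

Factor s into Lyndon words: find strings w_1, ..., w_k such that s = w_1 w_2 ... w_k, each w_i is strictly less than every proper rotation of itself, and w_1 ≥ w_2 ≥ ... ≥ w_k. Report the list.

emit factor 1: 'd' (i=0, period=1)
emit factor 2: 'c' (i=1, period=1)
emit factor 3: 'acddd' (i=2, period=5)
emit factor 4: 'abcccabdacaddc' (i=7, period=14)
emit factor 5: 'aacabbdcccbbaadacd' (i=21, period=18)

["d", "c", "acddd", "abcccabdacaddc", "aacabbdcccbbaadacd"]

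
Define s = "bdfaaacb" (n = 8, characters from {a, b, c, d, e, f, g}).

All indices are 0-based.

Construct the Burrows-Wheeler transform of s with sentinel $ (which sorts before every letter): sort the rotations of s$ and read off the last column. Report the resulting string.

bfaac$abd

rank  rotation   last
    0  $bdfaaacb  b
    1  aaacb$bdf  f
    2  aacb$bdfa  a
    3  acb$bdfaa  a
    4  b$bdfaaac  c
    5  bdfaaacb$  $
    6  cb$bdfaaa  a
    7  dfaaacb$b  b
    8  faaacb$bd  d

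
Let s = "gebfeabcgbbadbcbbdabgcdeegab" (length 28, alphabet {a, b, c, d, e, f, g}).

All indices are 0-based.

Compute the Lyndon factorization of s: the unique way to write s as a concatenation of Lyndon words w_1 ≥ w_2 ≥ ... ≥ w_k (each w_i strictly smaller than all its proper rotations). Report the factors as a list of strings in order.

["g", "e", "bfe", "abcgbbadbcbbdabgcdeeg", "ab"]

emit factor 1: 'g' (i=0, period=1)
emit factor 2: 'e' (i=1, period=1)
emit factor 3: 'bfe' (i=2, period=3)
emit factor 4: 'abcgbbadbcbbdabgcdeeg' (i=5, period=21)
emit factor 5: 'ab' (i=26, period=2)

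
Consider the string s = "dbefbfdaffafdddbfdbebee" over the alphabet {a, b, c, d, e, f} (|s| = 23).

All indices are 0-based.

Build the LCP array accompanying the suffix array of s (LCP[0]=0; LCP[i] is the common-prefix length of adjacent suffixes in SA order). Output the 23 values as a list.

[0, 2, 0, 2, 2, 1, 3, 0, 1, 3, 2, 1, 2, 0, 1, 1, 1, 0, 1, 1, 2, 2, 1]

sorted suffixes:
  #0 SA[0]=10  'afdddbfdbebee'
  #1 SA[1]=7  'affafdddbfdbebee'
  #2 SA[2]=18  'bebee'
  #3 SA[3]=20  'bee'
  #4 SA[4]=1  'befbfdaffafdddbfdbebee'
  #5 SA[5]=4  'bfdaffafdddbfdbebee'
  #6 SA[6]=15  'bfdbebee'
  #7 SA[7]=6  'daffafdddbfdbebee'
  #8 SA[8]=17  'dbebee'
  #9 SA[9]=0  'dbefbfdaffafdddbfdbebee'
  #10 SA[10]=14  'dbfdbebee'
  #11 SA[11]=13  'ddbfdbebee'
  #12 SA[12]=12  'dddbfdbebee'
  #13 SA[13]=22  'e'
  #14 SA[14]=19  'ebee'
  #15 SA[15]=21  'ee'
  #16 SA[16]=2  'efbfdaffafdddbfdbebee'
  #17 SA[17]=9  'fafdddbfdbebee'
  #18 SA[18]=3  'fbfdaffafdddbfdbebee'
  #19 SA[19]=5  'fdaffafdddbfdbebee'
  #20 SA[20]=16  'fdbebee'
  #21 SA[21]=11  'fdddbfdbebee'
  #22 SA[22]=8  'ffafdddbfdbebee'

SA = [10, 7, 18, 20, 1, 4, 15, 6, 17, 0, 14, 13, 12, 22, 19, 21, 2, 9, 3, 5, 16, 11, 8]
i: (SA[i-1],SA[i]) lcp shared
  1: (10,7) 2 'af'
  2: (7,18) 0 ''
  3: (18,20) 2 'be'
  4: (20,1) 2 'be'
  5: (1,4) 1 'b'
  6: (4,15) 3 'bfd'
  7: (15,6) 0 ''
  8: (6,17) 1 'd'
  9: (17,0) 3 'dbe'
  10: (0,14) 2 'db'
  11: (14,13) 1 'd'
  12: (13,12) 2 'dd'
  13: (12,22) 0 ''
  14: (22,19) 1 'e'
  15: (19,21) 1 'e'
  16: (21,2) 1 'e'
  17: (2,9) 0 ''
  18: (9,3) 1 'f'
  19: (3,5) 1 'f'
  20: (5,16) 2 'fd'
  21: (16,11) 2 'fd'
  22: (11,8) 1 'f'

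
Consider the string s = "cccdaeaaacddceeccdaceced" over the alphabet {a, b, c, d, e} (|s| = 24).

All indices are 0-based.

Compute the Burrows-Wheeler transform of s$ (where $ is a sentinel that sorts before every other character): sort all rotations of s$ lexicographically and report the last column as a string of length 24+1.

rank  rotation                   last
    0  $cccdaeaaacddceeccdaceced  d
    1  aaacddceeccdaceced$cccdae  e
    2  aacddceeccdaceced$cccdaea  a
    3  acddceeccdaceced$cccdaeaa  a
    4  aceced$cccdaeaaacddceeccd  d
    5  aeaaacddceeccdaceced$cccd  d
    6  cccdaeaaacddceeccdaceced$  $
    7  ccdaceced$cccdaeaaacddcee  e
    8  ccdaeaaacddceeccdaceced$c  c
    9  cdaceced$cccdaeaaacddceec  c
   10  cdaeaaacddceeccdaceced$cc  c
   11  cddceeccdaceced$cccdaeaaa  a
   12  ceced$cccdaeaaacddceeccda  a
   13  ced$cccdaeaaacddceeccdace  e
   14  ceeccdaceced$cccdaeaaacdd  d
   15  d$cccdaeaaacddceeccdacece  e
   16  daceced$cccdaeaaacddceecc  c
   17  daeaaacddceeccdaceced$ccc  c
   18  dceeccdaceced$cccdaeaaacd  d
   19  ddceeccdaceced$cccdaeaaac  c
   20  eaaacddceeccdaceced$cccda  a
   21  eccdaceced$cccdaeaaacddce  e
   22  eced$cccdaeaaacddceeccdac  c
   23  ed$cccdaeaaacddceeccdacec  c
   24  eeccdaceced$cccdaeaaacddc  c

deaadd$ecccaaedeccdcaeccc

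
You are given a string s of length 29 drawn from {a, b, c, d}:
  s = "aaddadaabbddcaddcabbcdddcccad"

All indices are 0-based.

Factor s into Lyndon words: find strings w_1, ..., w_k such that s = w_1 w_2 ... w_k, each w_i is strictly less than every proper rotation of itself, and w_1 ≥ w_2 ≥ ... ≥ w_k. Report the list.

["aaddad", "aabbddcaddcabbcdddcccad"]

emit factor 1: 'aaddad' (i=0, period=6)
emit factor 2: 'aabbddcaddcabbcdddcccad' (i=6, period=23)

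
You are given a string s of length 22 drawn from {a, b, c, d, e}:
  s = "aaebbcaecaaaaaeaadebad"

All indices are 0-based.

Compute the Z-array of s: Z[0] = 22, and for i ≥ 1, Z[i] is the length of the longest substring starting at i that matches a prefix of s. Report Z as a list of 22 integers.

[22, 1, 0, 0, 0, 0, 1, 0, 0, 2, 2, 2, 3, 1, 0, 2, 1, 0, 0, 0, 1, 0]

Z[0]=22
i=1: i≥r, start 0; Z[1]=1 grow→box=[1,2)
i=2: i≥r, start 0; Z[2]=0
i=3: i≥r, start 0; Z[3]=0
i=4: i≥r, start 0; Z[4]=0
i=5: i≥r, start 0; Z[5]=0
i=6: i≥r, start 0; Z[6]=1 grow→box=[6,7)
i=7: i≥r, start 0; Z[7]=0
i=8: i≥r, start 0; Z[8]=0
i=9: i≥r, start 0; Z[9]=2 grow→box=[9,11)
i=10: min(r-i=1, Z[1]=1)=1; Z[10]=2 grow→box=[10,12)
i=11: min(r-i=1, Z[1]=1)=1; Z[11]=2 grow→box=[11,13)
i=12: min(r-i=1, Z[1]=1)=1; Z[12]=3 grow→box=[12,15)
i=13: min(r-i=2, Z[1]=1)=1; Z[13]=1
i=14: min(r-i=1, Z[2]=0)=0; Z[14]=0
i=15: i≥r, start 0; Z[15]=2 grow→box=[15,17)
i=16: min(r-i=1, Z[1]=1)=1; Z[16]=1
i=17: i≥r, start 0; Z[17]=0
i=18: i≥r, start 0; Z[18]=0
i=19: i≥r, start 0; Z[19]=0
i=20: i≥r, start 0; Z[20]=1 grow→box=[20,21)
i=21: i≥r, start 0; Z[21]=0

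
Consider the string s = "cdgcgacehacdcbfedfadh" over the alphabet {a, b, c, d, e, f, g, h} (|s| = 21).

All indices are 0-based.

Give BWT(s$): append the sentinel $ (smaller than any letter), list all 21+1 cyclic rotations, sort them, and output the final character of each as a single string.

rank  rotation                last
    0  $cdgcgacehacdcbfedfadh  h
    1  acdcbfedfadh$cdgcgaceh  h
    2  acehacdcbfedfadh$cdgcg  g
    3  adh$cdgcgacehacdcbfedf  f
    4  bfedfadh$cdgcgacehacdc  c
    5  cbfedfadh$cdgcgacehacd  d
    6  cdcbfedfadh$cdgcgaceha  a
    7  cdgcgacehacdcbfedfadh$  $
    8  cehacdcbfedfadh$cdgcga  a
    9  cgacehacdcbfedfadh$cdg  g
   10  dcbfedfadh$cdgcgacehac  c
   11  dfadh$cdgcgacehacdcbfe  e
   12  dgcgacehacdcbfedfadh$c  c
   13  dh$cdgcgacehacdcbfedfa  a
   14  edfadh$cdgcgacehacdcbf  f
   15  ehacdcbfedfadh$cdgcgac  c
   16  fadh$cdgcgacehacdcbfed  d
   17  fedfadh$cdgcgacehacdcb  b
   18  gacehacdcbfedfadh$cdgc  c
   19  gcgacehacdcbfedfadh$cd  d
   20  h$cdgcgacehacdcbfedfad  d
   21  hacdcbfedfadh$cdgcgace  e

hhgfcda$agcecafcdbcdde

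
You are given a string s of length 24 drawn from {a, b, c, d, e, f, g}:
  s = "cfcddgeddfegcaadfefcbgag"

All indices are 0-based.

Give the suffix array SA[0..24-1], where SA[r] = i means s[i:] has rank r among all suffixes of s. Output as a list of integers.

[13, 14, 22, 20, 12, 19, 2, 0, 7, 3, 15, 8, 4, 6, 17, 10, 18, 1, 16, 9, 23, 21, 11, 5]

rank→(start, suffix):
  0 → (13, 'aadfefcbgag')
  1 → (14, 'adfefcbgag')
  2 → (22, 'ag')
  3 → (20, 'bgag')
  4 → (12, 'caadfefcbgag')
  5 → (19, 'cbgag')
  6 → (2, 'cddgeddfegcaadfefcbgag')
  7 → (0, 'cfcddgeddfegcaadfefcbgag')
  8 → (7, 'ddfegcaadfefcbgag')
  9 → (3, 'ddgeddfegcaadfefcbgag')
  10 → (15, 'dfefcbgag')
  11 → (8, 'dfegcaadfefcbgag')
  12 → (4, 'dgeddfegcaadfefcbgag')
  13 → (6, 'eddfegcaadfefcbgag')
  14 → (17, 'efcbgag')
  15 → (10, 'egcaadfefcbgag')
  16 → (18, 'fcbgag')
  17 → (1, 'fcddgeddfegcaadfefcbgag')
  18 → (16, 'fefcbgag')
  19 → (9, 'fegcaadfefcbgag')
  20 → (23, 'g')
  21 → (21, 'gag')
  22 → (11, 'gcaadfefcbgag')
  23 → (5, 'geddfegcaadfefcbgag')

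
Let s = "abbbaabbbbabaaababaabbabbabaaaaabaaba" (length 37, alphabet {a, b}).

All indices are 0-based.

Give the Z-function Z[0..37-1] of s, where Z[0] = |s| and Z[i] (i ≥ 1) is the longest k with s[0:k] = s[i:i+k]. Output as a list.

Z[0]=37
i=1: i≥r, start 0; Z[1]=0
i=2: i≥r, start 0; Z[2]=0
i=3: i≥r, start 0; Z[3]=0
i=4: i≥r, start 0; Z[4]=1 grow→box=[4,5)
i=5: i≥r, start 0; Z[5]=4 grow→box=[5,9)
i=6: min(r-i=3, Z[1]=0)=0; Z[6]=0
i=7: min(r-i=2, Z[2]=0)=0; Z[7]=0
i=8: min(r-i=1, Z[3]=0)=0; Z[8]=0
i=9: i≥r, start 0; Z[9]=0
i=10: i≥r, start 0; Z[10]=2 grow→box=[10,12)
i=11: min(r-i=1, Z[1]=0)=0; Z[11]=0
i=12: i≥r, start 0; Z[12]=1 grow→box=[12,13)
i=13: i≥r, start 0; Z[13]=1 grow→box=[13,14)
i=14: i≥r, start 0; Z[14]=2 grow→box=[14,16)
i=15: min(r-i=1, Z[1]=0)=0; Z[15]=0
i=16: i≥r, start 0; Z[16]=2 grow→box=[16,18)
i=17: min(r-i=1, Z[1]=0)=0; Z[17]=0
i=18: i≥r, start 0; Z[18]=1 grow→box=[18,19)
i=19: i≥r, start 0; Z[19]=3 grow→box=[19,22)
i=20: min(r-i=2, Z[1]=0)=0; Z[20]=0
i=21: min(r-i=1, Z[2]=0)=0; Z[21]=0
i=22: i≥r, start 0; Z[22]=3 grow→box=[22,25)
i=23: min(r-i=2, Z[1]=0)=0; Z[23]=0
i=24: min(r-i=1, Z[2]=0)=0; Z[24]=0
i=25: i≥r, start 0; Z[25]=2 grow→box=[25,27)
i=26: min(r-i=1, Z[1]=0)=0; Z[26]=0
i=27: i≥r, start 0; Z[27]=1 grow→box=[27,28)
i=28: i≥r, start 0; Z[28]=1 grow→box=[28,29)
i=29: i≥r, start 0; Z[29]=1 grow→box=[29,30)
i=30: i≥r, start 0; Z[30]=1 grow→box=[30,31)
i=31: i≥r, start 0; Z[31]=2 grow→box=[31,33)
i=32: min(r-i=1, Z[1]=0)=0; Z[32]=0
i=33: i≥r, start 0; Z[33]=1 grow→box=[33,34)
i=34: i≥r, start 0; Z[34]=2 grow→box=[34,36)
i=35: min(r-i=1, Z[1]=0)=0; Z[35]=0
i=36: i≥r, start 0; Z[36]=1 grow→box=[36,37)

[37, 0, 0, 0, 1, 4, 0, 0, 0, 0, 2, 0, 1, 1, 2, 0, 2, 0, 1, 3, 0, 0, 3, 0, 0, 2, 0, 1, 1, 1, 1, 2, 0, 1, 2, 0, 1]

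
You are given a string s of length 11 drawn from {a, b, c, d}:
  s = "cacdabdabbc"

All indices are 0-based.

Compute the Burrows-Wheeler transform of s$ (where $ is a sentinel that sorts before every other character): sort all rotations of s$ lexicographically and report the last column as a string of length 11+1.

cddcabab$abc

rank  rotation      last
    0  $cacdabdabbc  c
    1  abbc$cacdabd  d
    2  abdabbc$cacd  d
    3  acdabdabbc$c  c
    4  bbc$cacdabda  a
    5  bc$cacdabdab  b
    6  bdabbc$cacda  a
    7  c$cacdabdabb  b
    8  cacdabdabbc$  $
    9  cdabdabbc$ca  a
   10  dabbc$cacdab  b
   11  dabdabbc$cac  c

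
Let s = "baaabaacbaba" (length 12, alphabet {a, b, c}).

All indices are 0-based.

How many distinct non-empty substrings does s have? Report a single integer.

61

sorted suffixes:
  #0 SA[0]=11  'a'
  #1 SA[1]=1  'aaabaacbaba'
  #2 SA[2]=2  'aabaacbaba'
  #3 SA[3]=5  'aacbaba'
  #4 SA[4]=9  'aba'
  #5 SA[5]=3  'abaacbaba'
  #6 SA[6]=6  'acbaba'
  #7 SA[7]=10  'ba'
  #8 SA[8]=0  'baaabaacbaba'
  #9 SA[9]=4  'baacbaba'
  #10 SA[10]=8  'baba'
  #11 SA[11]=7  'cbaba'

SA = [11, 1, 2, 5, 9, 3, 6, 10, 0, 4, 8, 7]
rank  pair      lcp
   1  s[11:],s[1:]  1  'a'
   2  s[1:],s[2:]  2  'aa'
   3  s[2:],s[5:]  2  'aa'
   4  s[5:],s[9:]  1  'a'
   5  s[9:],s[3:]  3  'aba'
   6  s[3:],s[6:]  1  'a'
   7  s[6:],s[10:]  0  ''
   8  s[10:],s[0:]  2  'ba'
   9  s[0:],s[4:]  3  'baa'
  10  s[4:],s[8:]  2  'ba'
  11  s[8:],s[7:]  0  ''

n(n+1)/2 = 12·13/2 = 78
Σ LCP = 0 + 1 + 2 + 2 + 1 + 3 + 1 + 0 + 2 + 3 + 2 + 0 = 17
distinct = 78 − 17 = 61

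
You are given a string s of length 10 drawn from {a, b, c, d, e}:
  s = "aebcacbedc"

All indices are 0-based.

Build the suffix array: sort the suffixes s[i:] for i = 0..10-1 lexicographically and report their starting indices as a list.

sorted suffixes:
  #0 SA[0]=4  'acbedc'
  #1 SA[1]=0  'aebcacbedc'
  #2 SA[2]=2  'bcacbedc'
  #3 SA[3]=6  'bedc'
  #4 SA[4]=9  'c'
  #5 SA[5]=3  'cacbedc'
  #6 SA[6]=5  'cbedc'
  #7 SA[7]=8  'dc'
  #8 SA[8]=1  'ebcacbedc'
  #9 SA[9]=7  'edc'

[4, 0, 2, 6, 9, 3, 5, 8, 1, 7]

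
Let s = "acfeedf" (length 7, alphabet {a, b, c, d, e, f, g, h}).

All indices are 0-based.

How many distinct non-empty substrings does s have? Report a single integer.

26

sorted suffixes:
  #0 SA[0]=0  'acfeedf'
  #1 SA[1]=1  'cfeedf'
  #2 SA[2]=5  'df'
  #3 SA[3]=4  'edf'
  #4 SA[4]=3  'eedf'
  #5 SA[5]=6  'f'
  #6 SA[6]=2  'feedf'

SA = [0, 1, 5, 4, 3, 6, 2]
rank  pair      lcp
   1  s[0:],s[1:]  0  ''
   2  s[1:],s[5:]  0  ''
   3  s[5:],s[4:]  0  ''
   4  s[4:],s[3:]  1  'e'
   5  s[3:],s[6:]  0  ''
   6  s[6:],s[2:]  1  'f'

n(n+1)/2 = 7·8/2 = 28
Σ LCP = 0 + 0 + 0 + 0 + 1 + 0 + 1 = 2
distinct = 28 − 2 = 26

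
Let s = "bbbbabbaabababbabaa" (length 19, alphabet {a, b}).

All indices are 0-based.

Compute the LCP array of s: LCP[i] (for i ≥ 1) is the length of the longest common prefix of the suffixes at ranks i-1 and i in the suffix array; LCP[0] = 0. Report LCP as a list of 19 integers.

rank | idx | suffix
   0 |  18 | a
   1 |  17 | aa
   2 |   7 | aabababbabaa
   3 |  15 | abaa
   4 |   8 | abababbabaa
   5 |  10 | ababbabaa
   6 |   4 | abbaabababbabaa
   7 |  12 | abbabaa
   8 |  16 | baa
   9 |   6 | baabababbabaa
  10 |  14 | babaa
  11 |   9 | bababbabaa
  12 |   3 | babbaabababbabaa
  13 |  11 | babbabaa
  14 |   5 | bbaabababbabaa
  15 |  13 | bbabaa
  16 |   2 | bbabbaabababbabaa
  17 |   1 | bbbabbaabababbabaa
  18 |   0 | bbbbabbaabababbabaa

SA = [18, 17, 7, 15, 8, 10, 4, 12, 16, 6, 14, 9, 3, 11, 5, 13, 2, 1, 0]
[i] adj suffixes → lcp
  [1] 18/17 → 1 ('a')
  [2] 17/7 → 2 ('aa')
  [3] 7/15 → 1 ('a')
  [4] 15/8 → 3 ('aba')
  [5] 8/10 → 4 ('abab')
  [6] 10/4 → 2 ('ab')
  [7] 4/12 → 4 ('abba')
  [8] 12/16 → 0 ('')
  [9] 16/6 → 3 ('baa')
  [10] 6/14 → 2 ('ba')
  [11] 14/9 → 4 ('baba')
  [12] 9/3 → 3 ('bab')
  [13] 3/11 → 5 ('babba')
  [14] 11/5 → 1 ('b')
  [15] 5/13 → 3 ('bba')
  [16] 13/2 → 4 ('bbab')
  [17] 2/1 → 2 ('bb')
  [18] 1/0 → 3 ('bbb')

[0, 1, 2, 1, 3, 4, 2, 4, 0, 3, 2, 4, 3, 5, 1, 3, 4, 2, 3]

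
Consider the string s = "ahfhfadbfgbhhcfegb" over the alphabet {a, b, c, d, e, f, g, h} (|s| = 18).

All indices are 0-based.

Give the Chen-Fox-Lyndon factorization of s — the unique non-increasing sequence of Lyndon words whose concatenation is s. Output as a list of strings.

emit factor 1: 'ahfhf' (i=0, period=5)
emit factor 2: 'adbfgbhhcfegb' (i=5, period=13)

["ahfhf", "adbfgbhhcfegb"]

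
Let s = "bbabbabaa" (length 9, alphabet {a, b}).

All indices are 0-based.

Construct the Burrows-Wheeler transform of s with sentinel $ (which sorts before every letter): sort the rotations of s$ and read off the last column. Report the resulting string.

aabbbabba$

rank  rotation    last
    0  $bbabbabaa  a
    1  a$bbabbaba  a
    2  aa$bbabbab  b
    3  abaa$bbabb  b
    4  abbabaa$bb  b
    5  baa$bbabba  a
    6  babaa$bbab  b
    7  babbabaa$b  b
    8  bbabaa$bba  a
    9  bbabbabaa$  $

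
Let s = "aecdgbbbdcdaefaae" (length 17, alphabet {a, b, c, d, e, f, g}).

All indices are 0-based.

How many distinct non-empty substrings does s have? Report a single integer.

sorted suffixes:
  #0 SA[0]=14  'aae'
  #1 SA[1]=15  'ae'
  #2 SA[2]=0  'aecdgbbbdcdaefaae'
  #3 SA[3]=11  'aefaae'
  #4 SA[4]=5  'bbbdcdaefaae'
  #5 SA[5]=6  'bbdcdaefaae'
  #6 SA[6]=7  'bdcdaefaae'
  #7 SA[7]=9  'cdaefaae'
  #8 SA[8]=2  'cdgbbbdcdaefaae'
  #9 SA[9]=10  'daefaae'
  #10 SA[10]=8  'dcdaefaae'
  #11 SA[11]=3  'dgbbbdcdaefaae'
  #12 SA[12]=16  'e'
  #13 SA[13]=1  'ecdgbbbdcdaefaae'
  #14 SA[14]=12  'efaae'
  #15 SA[15]=13  'faae'
  #16 SA[16]=4  'gbbbdcdaefaae'

SA = [14, 15, 0, 11, 5, 6, 7, 9, 2, 10, 8, 3, 16, 1, 12, 13, 4]
[i] adj suffixes → lcp
  [1] 14/15 → 1 ('a')
  [2] 15/0 → 2 ('ae')
  [3] 0/11 → 2 ('ae')
  [4] 11/5 → 0 ('')
  [5] 5/6 → 2 ('bb')
  [6] 6/7 → 1 ('b')
  [7] 7/9 → 0 ('')
  [8] 9/2 → 2 ('cd')
  [9] 2/10 → 0 ('')
  [10] 10/8 → 1 ('d')
  [11] 8/3 → 1 ('d')
  [12] 3/16 → 0 ('')
  [13] 16/1 → 1 ('e')
  [14] 1/12 → 1 ('e')
  [15] 12/13 → 0 ('')
  [16] 13/4 → 0 ('')

n(n+1)/2 = 17·18/2 = 153
Σ LCP = 0 + 1 + 2 + 2 + 0 + 2 + 1 + 0 + 2 + 0 + 1 + 1 + 0 + 1 + 1 + 0 + 0 = 14
distinct = 153 − 14 = 139

139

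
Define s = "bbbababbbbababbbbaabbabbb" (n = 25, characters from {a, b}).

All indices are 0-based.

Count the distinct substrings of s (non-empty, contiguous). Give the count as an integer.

sorted suffixes:
  #0 SA[0]=17  'aabbabbb'
  #1 SA[1]=10  'ababbbbaabbabbb'
  #2 SA[2]=3  'ababbbbababbbbaabbabbb'
  #3 SA[3]=18  'abbabbb'
  #4 SA[4]=21  'abbb'
  #5 SA[5]=12  'abbbbaabbabbb'
  #6 SA[6]=5  'abbbbababbbbaabbabbb'
  #7 SA[7]=24  'b'
  #8 SA[8]=16  'baabbabbb'
  #9 SA[9]=9  'bababbbbaabbabbb'
  #10 SA[10]=2  'bababbbbababbbbaabbabbb'
  #11 SA[11]=20  'babbb'
  #12 SA[12]=11  'babbbbaabbabbb'
  #13 SA[13]=4  'babbbbababbbbaabbabbb'
  #14 SA[14]=23  'bb'
  #15 SA[15]=15  'bbaabbabbb'
  #16 SA[16]=8  'bbababbbbaabbabbb'
  #17 SA[17]=1  'bbababbbbababbbbaabbabbb'
  #18 SA[18]=19  'bbabbb'
  #19 SA[19]=22  'bbb'
  #20 SA[20]=14  'bbbaabbabbb'
  #21 SA[21]=7  'bbbababbbbaabbabbb'
  #22 SA[22]=0  'bbbababbbbababbbbaabbabbb'
  #23 SA[23]=13  'bbbbaabbabbb'
  #24 SA[24]=6  'bbbbababbbbaabbabbb'

SA = [17, 10, 3, 18, 21, 12, 5, 24, 16, 9, 2, 20, 11, 4, 23, 15, 8, 1, 19, 22, 14, 7, 0, 13, 6]
rank  pair      lcp
   1  s[17:],s[10:]  1  'a'
   2  s[10:],s[3:]  8  'ababbbba'
   3  s[3:],s[18:]  2  'ab'
   4  s[18:],s[21:]  3  'abb'
   5  s[21:],s[12:]  4  'abbb'
   6  s[12:],s[5:]  6  'abbbba'
   7  s[5:],s[24:]  0  ''
   8  s[24:],s[16:]  1  'b'
   9  s[16:],s[9:]  2  'ba'
  10  s[9:],s[2:]  9  'bababbbba'
  11  s[2:],s[20:]  3  'bab'
  12  s[20:],s[11:]  5  'babbb'
  13  s[11:],s[4:]  7  'babbbba'
  14  s[4:],s[23:]  1  'b'
  15  s[23:],s[15:]  2  'bb'
  16  s[15:],s[8:]  3  'bba'
  17  s[8:],s[1:]  10  'bbababbbba'
  18  s[1:],s[19:]  4  'bbab'
  19  s[19:],s[22:]  2  'bb'
  20  s[22:],s[14:]  3  'bbb'
  21  s[14:],s[7:]  4  'bbba'
  22  s[7:],s[0:]  11  'bbbababbbba'
  23  s[0:],s[13:]  3  'bbb'
  24  s[13:],s[6:]  5  'bbbba'

n(n+1)/2 = 25·26/2 = 325
Σ LCP = 0 + 1 + 8 + 2 + 3 + 4 + 6 + 0 + 1 + 2 + 9 + 3 + 5 + 7 + 1 + 2 + 3 + 10 + 4 + 2 + 3 + 4 + 11 + 3 + 5 = 99
distinct = 325 − 99 = 226

226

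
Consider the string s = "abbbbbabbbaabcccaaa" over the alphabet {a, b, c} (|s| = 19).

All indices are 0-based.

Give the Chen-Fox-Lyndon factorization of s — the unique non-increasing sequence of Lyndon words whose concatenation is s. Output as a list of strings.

emit factor 1: 'abbbbb' (i=0, period=6)
emit factor 2: 'abbb' (i=6, period=4)
emit factor 3: 'aabccc' (i=10, period=6)
emit factor 4: 'a' (i=16, period=1)
emit factor 5: 'a' (i=17, period=1)
emit factor 6: 'a' (i=18, period=1)

["abbbbb", "abbb", "aabccc", "a", "a", "a"]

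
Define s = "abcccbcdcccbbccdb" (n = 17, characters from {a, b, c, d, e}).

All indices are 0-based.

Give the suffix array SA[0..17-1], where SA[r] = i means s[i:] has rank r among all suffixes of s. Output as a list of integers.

rank | idx | suffix
   0 |   0 | abcccbcdcccbbccdb
   1 |  16 | b
   2 |  11 | bbccdb
   3 |   1 | bcccbcdcccbbccdb
   4 |  12 | bccdb
   5 |   5 | bcdcccbbccdb
   6 |  10 | cbbccdb
   7 |   4 | cbcdcccbbccdb
   8 |   9 | ccbbccdb
   9 |   3 | ccbcdcccbbccdb
  10 |   8 | cccbbccdb
  11 |   2 | cccbcdcccbbccdb
  12 |  13 | ccdb
  13 |  14 | cdb
  14 |   6 | cdcccbbccdb
  15 |  15 | db
  16 |   7 | dcccbbccdb

[0, 16, 11, 1, 12, 5, 10, 4, 9, 3, 8, 2, 13, 14, 6, 15, 7]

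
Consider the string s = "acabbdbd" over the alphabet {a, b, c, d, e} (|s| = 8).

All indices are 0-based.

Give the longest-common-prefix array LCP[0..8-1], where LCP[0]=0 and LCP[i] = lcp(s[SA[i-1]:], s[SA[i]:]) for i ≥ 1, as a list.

[0, 1, 0, 1, 2, 0, 0, 1]

sorted suffixes:
  #0 SA[0]=2  'abbdbd'
  #1 SA[1]=0  'acabbdbd'
  #2 SA[2]=3  'bbdbd'
  #3 SA[3]=6  'bd'
  #4 SA[4]=4  'bdbd'
  #5 SA[5]=1  'cabbdbd'
  #6 SA[6]=7  'd'
  #7 SA[7]=5  'dbd'

SA = [2, 0, 3, 6, 4, 1, 7, 5]
[i] adj suffixes → lcp
  [1] 2/0 → 1 ('a')
  [2] 0/3 → 0 ('')
  [3] 3/6 → 1 ('b')
  [4] 6/4 → 2 ('bd')
  [5] 4/1 → 0 ('')
  [6] 1/7 → 0 ('')
  [7] 7/5 → 1 ('d')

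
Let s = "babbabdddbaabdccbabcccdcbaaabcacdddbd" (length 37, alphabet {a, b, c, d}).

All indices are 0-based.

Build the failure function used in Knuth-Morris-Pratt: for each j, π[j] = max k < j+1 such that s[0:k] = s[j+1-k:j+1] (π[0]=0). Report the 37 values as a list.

[0, 0, 1, 1, 2, 3, 0, 0, 0, 1, 2, 0, 1, 0, 0, 0, 1, 2, 3, 0, 0, 0, 0, 0, 1, 2, 0, 0, 1, 0, 0, 0, 0, 0, 0, 1, 0]

π[0] = 0
j=1 s[j]='a': π[1]=0 (border '')
j=2 s[j]='b': π[2]=1 (border 'b')
j=3 s[j]='b': k: 1→0; π[3]=1 (border 'b')
j=4 s[j]='a': π[4]=2 (border 'ba')
j=5 s[j]='b': π[5]=3 (border 'bab')
j=6 s[j]='d': k: 3→1→0; π[6]=0 (border '')
j=7 s[j]='d': π[7]=0 (border '')
j=8 s[j]='d': π[8]=0 (border '')
j=9 s[j]='b': π[9]=1 (border 'b')
j=10 s[j]='a': π[10]=2 (border 'ba')
j=11 s[j]='a': k: 2→0; π[11]=0 (border '')
j=12 s[j]='b': π[12]=1 (border 'b')
j=13 s[j]='d': k: 1→0; π[13]=0 (border '')
j=14 s[j]='c': π[14]=0 (border '')
j=15 s[j]='c': π[15]=0 (border '')
j=16 s[j]='b': π[16]=1 (border 'b')
j=17 s[j]='a': π[17]=2 (border 'ba')
j=18 s[j]='b': π[18]=3 (border 'bab')
j=19 s[j]='c': k: 3→1→0; π[19]=0 (border '')
j=20 s[j]='c': π[20]=0 (border '')
j=21 s[j]='c': π[21]=0 (border '')
j=22 s[j]='d': π[22]=0 (border '')
j=23 s[j]='c': π[23]=0 (border '')
j=24 s[j]='b': π[24]=1 (border 'b')
j=25 s[j]='a': π[25]=2 (border 'ba')
j=26 s[j]='a': k: 2→0; π[26]=0 (border '')
j=27 s[j]='a': π[27]=0 (border '')
j=28 s[j]='b': π[28]=1 (border 'b')
j=29 s[j]='c': k: 1→0; π[29]=0 (border '')
j=30 s[j]='a': π[30]=0 (border '')
j=31 s[j]='c': π[31]=0 (border '')
j=32 s[j]='d': π[32]=0 (border '')
j=33 s[j]='d': π[33]=0 (border '')
j=34 s[j]='d': π[34]=0 (border '')
j=35 s[j]='b': π[35]=1 (border 'b')
j=36 s[j]='d': k: 1→0; π[36]=0 (border '')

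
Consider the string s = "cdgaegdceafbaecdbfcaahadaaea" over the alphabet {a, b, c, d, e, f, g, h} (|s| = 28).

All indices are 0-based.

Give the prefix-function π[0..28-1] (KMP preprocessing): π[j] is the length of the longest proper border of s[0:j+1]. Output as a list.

π[0] = 0
j=1 s[j]='d': π[1]=0 (border '')
j=2 s[j]='g': π[2]=0 (border '')
j=3 s[j]='a': π[3]=0 (border '')
j=4 s[j]='e': π[4]=0 (border '')
j=5 s[j]='g': π[5]=0 (border '')
j=6 s[j]='d': π[6]=0 (border '')
j=7 s[j]='c': π[7]=1 (border 'c')
j=8 s[j]='e': k: 1→0; π[8]=0 (border '')
j=9 s[j]='a': π[9]=0 (border '')
j=10 s[j]='f': π[10]=0 (border '')
j=11 s[j]='b': π[11]=0 (border '')
j=12 s[j]='a': π[12]=0 (border '')
j=13 s[j]='e': π[13]=0 (border '')
j=14 s[j]='c': π[14]=1 (border 'c')
j=15 s[j]='d': π[15]=2 (border 'cd')
j=16 s[j]='b': k: 2→0; π[16]=0 (border '')
j=17 s[j]='f': π[17]=0 (border '')
j=18 s[j]='c': π[18]=1 (border 'c')
j=19 s[j]='a': k: 1→0; π[19]=0 (border '')
j=20 s[j]='a': π[20]=0 (border '')
j=21 s[j]='h': π[21]=0 (border '')
j=22 s[j]='a': π[22]=0 (border '')
j=23 s[j]='d': π[23]=0 (border '')
j=24 s[j]='a': π[24]=0 (border '')
j=25 s[j]='a': π[25]=0 (border '')
j=26 s[j]='e': π[26]=0 (border '')
j=27 s[j]='a': π[27]=0 (border '')

[0, 0, 0, 0, 0, 0, 0, 1, 0, 0, 0, 0, 0, 0, 1, 2, 0, 0, 1, 0, 0, 0, 0, 0, 0, 0, 0, 0]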